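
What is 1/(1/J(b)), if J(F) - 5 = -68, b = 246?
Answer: -63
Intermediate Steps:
J(F) = -63 (J(F) = 5 - 68 = -63)
1/(1/J(b)) = 1/(1/(-63)) = 1/(-1/63) = -63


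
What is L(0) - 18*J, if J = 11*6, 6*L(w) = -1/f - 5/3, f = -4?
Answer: -85553/72 ≈ -1188.2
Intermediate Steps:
L(w) = -17/72 (L(w) = (-1/(-4) - 5/3)/6 = (-1*(-¼) - 5*⅓)/6 = (¼ - 5/3)/6 = (⅙)*(-17/12) = -17/72)
J = 66
L(0) - 18*J = -17/72 - 18*66 = -17/72 - 1188 = -85553/72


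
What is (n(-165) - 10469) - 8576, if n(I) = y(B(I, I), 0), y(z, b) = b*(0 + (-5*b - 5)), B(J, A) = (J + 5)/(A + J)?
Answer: -19045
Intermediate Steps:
B(J, A) = (5 + J)/(A + J)
y(z, b) = b*(-5 - 5*b) (y(z, b) = b*(0 + (-5 - 5*b)) = b*(-5 - 5*b))
n(I) = 0 (n(I) = -5*0*(1 + 0) = -5*0*1 = 0)
(n(-165) - 10469) - 8576 = (0 - 10469) - 8576 = -10469 - 8576 = -19045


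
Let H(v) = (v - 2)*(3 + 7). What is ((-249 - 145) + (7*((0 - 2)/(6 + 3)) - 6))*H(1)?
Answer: 36140/9 ≈ 4015.6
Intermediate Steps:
H(v) = -20 + 10*v (H(v) = (-2 + v)*10 = -20 + 10*v)
((-249 - 145) + (7*((0 - 2)/(6 + 3)) - 6))*H(1) = ((-249 - 145) + (7*((0 - 2)/(6 + 3)) - 6))*(-20 + 10*1) = (-394 + (7*(-2/9) - 6))*(-20 + 10) = (-394 + (7*(-2*⅑) - 6))*(-10) = (-394 + (7*(-2/9) - 6))*(-10) = (-394 + (-14/9 - 6))*(-10) = (-394 - 68/9)*(-10) = -3614/9*(-10) = 36140/9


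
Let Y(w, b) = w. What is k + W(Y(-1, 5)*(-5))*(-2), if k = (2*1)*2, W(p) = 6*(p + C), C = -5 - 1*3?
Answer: 40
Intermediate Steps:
C = -8 (C = -5 - 3 = -8)
W(p) = -48 + 6*p (W(p) = 6*(p - 8) = 6*(-8 + p) = -48 + 6*p)
k = 4 (k = 2*2 = 4)
k + W(Y(-1, 5)*(-5))*(-2) = 4 + (-48 + 6*(-1*(-5)))*(-2) = 4 + (-48 + 6*5)*(-2) = 4 + (-48 + 30)*(-2) = 4 - 18*(-2) = 4 + 36 = 40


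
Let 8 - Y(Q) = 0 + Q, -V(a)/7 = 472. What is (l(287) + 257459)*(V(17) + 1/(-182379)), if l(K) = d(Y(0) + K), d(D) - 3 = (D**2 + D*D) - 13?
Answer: -86670920351761/60793 ≈ -1.4257e+9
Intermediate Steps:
V(a) = -3304 (V(a) = -7*472 = -3304)
Y(Q) = 8 - Q (Y(Q) = 8 - (0 + Q) = 8 - Q)
d(D) = -10 + 2*D**2 (d(D) = 3 + ((D**2 + D*D) - 13) = 3 + ((D**2 + D**2) - 13) = 3 + (2*D**2 - 13) = 3 + (-13 + 2*D**2) = -10 + 2*D**2)
l(K) = -10 + 2*(8 + K)**2 (l(K) = -10 + 2*((8 - 1*0) + K)**2 = -10 + 2*((8 + 0) + K)**2 = -10 + 2*(8 + K)**2)
(l(287) + 257459)*(V(17) + 1/(-182379)) = ((-10 + 2*(8 + 287)**2) + 257459)*(-3304 + 1/(-182379)) = ((-10 + 2*295**2) + 257459)*(-3304 - 1/182379) = ((-10 + 2*87025) + 257459)*(-602580217/182379) = ((-10 + 174050) + 257459)*(-602580217/182379) = (174040 + 257459)*(-602580217/182379) = 431499*(-602580217/182379) = -86670920351761/60793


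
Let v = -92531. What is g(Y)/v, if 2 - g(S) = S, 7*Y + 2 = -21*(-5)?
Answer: 89/647717 ≈ 0.00013741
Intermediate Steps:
Y = 103/7 (Y = -2/7 + (-21*(-5))/7 = -2/7 + (⅐)*105 = -2/7 + 15 = 103/7 ≈ 14.714)
g(S) = 2 - S
g(Y)/v = (2 - 1*103/7)/(-92531) = (2 - 103/7)*(-1/92531) = -89/7*(-1/92531) = 89/647717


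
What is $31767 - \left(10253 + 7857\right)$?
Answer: $13657$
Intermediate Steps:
$31767 - \left(10253 + 7857\right) = 31767 - 18110 = 13657$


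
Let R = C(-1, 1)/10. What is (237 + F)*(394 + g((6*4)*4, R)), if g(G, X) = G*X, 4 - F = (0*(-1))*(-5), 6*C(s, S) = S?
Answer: 476698/5 ≈ 95340.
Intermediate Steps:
C(s, S) = S/6
F = 4 (F = 4 - 0*(-1)*(-5) = 4 - 0*(-5) = 4 - 1*0 = 4 + 0 = 4)
R = 1/60 (R = ((1/6)*1)/10 = (1/6)*(1/10) = 1/60 ≈ 0.016667)
(237 + F)*(394 + g((6*4)*4, R)) = (237 + 4)*(394 + ((6*4)*4)*(1/60)) = 241*(394 + (24*4)*(1/60)) = 241*(394 + 96*(1/60)) = 241*(394 + 8/5) = 241*(1978/5) = 476698/5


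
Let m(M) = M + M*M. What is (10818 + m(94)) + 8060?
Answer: 27808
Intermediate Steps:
m(M) = M + M**2
(10818 + m(94)) + 8060 = (10818 + 94*(1 + 94)) + 8060 = (10818 + 94*95) + 8060 = (10818 + 8930) + 8060 = 19748 + 8060 = 27808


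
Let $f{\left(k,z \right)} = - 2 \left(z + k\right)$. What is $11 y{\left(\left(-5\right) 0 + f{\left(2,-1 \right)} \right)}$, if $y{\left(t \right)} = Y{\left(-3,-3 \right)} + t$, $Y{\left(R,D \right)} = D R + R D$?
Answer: $176$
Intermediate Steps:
$f{\left(k,z \right)} = - 2 k - 2 z$ ($f{\left(k,z \right)} = - 2 \left(k + z\right) = - 2 k - 2 z$)
$Y{\left(R,D \right)} = 2 D R$ ($Y{\left(R,D \right)} = D R + D R = 2 D R$)
$y{\left(t \right)} = 18 + t$ ($y{\left(t \right)} = 2 \left(-3\right) \left(-3\right) + t = 18 + t$)
$11 y{\left(\left(-5\right) 0 + f{\left(2,-1 \right)} \right)} = 11 \left(18 - 2\right) = 11 \cdot 16 = 176$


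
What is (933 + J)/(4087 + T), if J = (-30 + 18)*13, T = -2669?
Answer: 777/1418 ≈ 0.54795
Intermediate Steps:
J = -156 (J = -12*13 = -156)
(933 + J)/(4087 + T) = (933 - 156)/(4087 - 2669) = 777/1418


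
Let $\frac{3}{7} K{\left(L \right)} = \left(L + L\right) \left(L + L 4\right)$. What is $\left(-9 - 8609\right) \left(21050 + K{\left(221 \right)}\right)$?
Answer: $- \frac{30008048360}{3} \approx -1.0003 \cdot 10^{10}$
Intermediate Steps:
$K{\left(L \right)} = \frac{70 L^{2}}{3}$ ($K{\left(L \right)} = \frac{7 \left(L + L\right) \left(L + L 4\right)}{3} = \frac{7 \cdot 2 L \left(L + 4 L\right)}{3} = \frac{7 \cdot 2 L 5 L}{3} = \frac{7 \cdot 10 L^{2}}{3} = \frac{70 L^{2}}{3}$)
$\left(-9 - 8609\right) \left(21050 + K{\left(221 \right)}\right) = \left(-9 - 8609\right) \left(21050 + \frac{70 \cdot 221^{2}}{3}\right) = - 8618 \left(21050 + \frac{70}{3} \cdot 48841\right) = - 8618 \left(21050 + \frac{3418870}{3}\right) = \left(-8618\right) \frac{3482020}{3} = - \frac{30008048360}{3}$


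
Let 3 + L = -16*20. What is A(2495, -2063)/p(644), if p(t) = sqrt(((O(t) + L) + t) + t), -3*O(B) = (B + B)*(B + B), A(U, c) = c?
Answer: 2063*I*sqrt(4968147)/1656049 ≈ 2.7767*I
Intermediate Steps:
O(B) = -4*B**2/3 (O(B) = -(B + B)*(B + B)/3 = -2*B*2*B/3 = -4*B**2/3)
L = -323 (L = -3 - 16*20 = -3 - 320 = -323)
p(t) = sqrt(-323 + 2*t - 4*t**2/3) (p(t) = sqrt(((-4*t**2/3 - 323) + t) + t) = sqrt(((-323 - 4*t**2/3) + t) + t) = sqrt((-323 + t - 4*t**2/3) + t) = sqrt(-323 + 2*t - 4*t**2/3))
A(2495, -2063)/p(644) = -2063*3/sqrt(-2907 - 12*644**2 + 18*644) = -2063*3/sqrt(-2907 - 12*414736 + 11592) = -2063*3/sqrt(-2907 - 4976832 + 11592) = -2063*(-I*sqrt(4968147)/1656049) = -(-2063)*I*sqrt(4968147)/1656049 = 2063*I*sqrt(4968147)/1656049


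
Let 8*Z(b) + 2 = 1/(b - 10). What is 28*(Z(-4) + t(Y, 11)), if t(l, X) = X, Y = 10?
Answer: 1203/4 ≈ 300.75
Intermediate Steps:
Z(b) = -¼ + 1/(8*(-10 + b)) (Z(b) = -¼ + 1/(8*(b - 10)) = -¼ + 1/(8*(-10 + b)))
28*(Z(-4) + t(Y, 11)) = 28*((21 - 2*(-4))/(8*(-10 - 4)) + 11) = 28*((⅛)*(21 + 8)/(-14) + 11) = 28*((⅛)*(-1/14)*29 + 11) = 28*(-29/112 + 11) = 28*(1203/112) = 1203/4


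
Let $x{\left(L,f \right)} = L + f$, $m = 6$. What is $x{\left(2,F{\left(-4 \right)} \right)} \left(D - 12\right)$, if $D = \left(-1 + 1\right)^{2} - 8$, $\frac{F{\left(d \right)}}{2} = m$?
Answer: $-280$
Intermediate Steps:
$F{\left(d \right)} = 12$ ($F{\left(d \right)} = 2 \cdot 6 = 12$)
$D = -8$ ($D = 0^{2} - 8 = 0 - 8 = -8$)
$x{\left(2,F{\left(-4 \right)} \right)} \left(D - 12\right) = \left(2 + 12\right) \left(-8 - 12\right) = 14 \left(-20\right) = -280$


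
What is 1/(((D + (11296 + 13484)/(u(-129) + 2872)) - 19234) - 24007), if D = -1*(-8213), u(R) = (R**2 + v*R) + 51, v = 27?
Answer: -16081/563260488 ≈ -2.8550e-5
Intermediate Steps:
u(R) = 51 + R**2 + 27*R (u(R) = (R**2 + 27*R) + 51 = 51 + R**2 + 27*R)
D = 8213
1/(((D + (11296 + 13484)/(u(-129) + 2872)) - 19234) - 24007) = 1/(((8213 + (11296 + 13484)/((51 + (-129)**2 + 27*(-129)) + 2872)) - 19234) - 24007) = 1/(((8213 + 24780/((51 + 16641 - 3483) + 2872)) - 19234) - 24007) = 1/(((8213 + 24780/(13209 + 2872)) - 19234) - 24007) = 1/(((8213 + 24780/16081) - 19234) - 24007) = 1/((132098033/16081 - 19234) - 24007) = 1/(-177203921/16081 - 24007) = 1/(-563260488/16081) = -16081/563260488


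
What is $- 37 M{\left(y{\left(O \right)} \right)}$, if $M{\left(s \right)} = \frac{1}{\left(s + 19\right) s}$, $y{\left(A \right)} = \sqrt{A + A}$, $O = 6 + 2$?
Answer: $- \frac{37}{92} \approx -0.40217$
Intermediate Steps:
$O = 8$
$y{\left(A \right)} = \sqrt{2} \sqrt{A}$ ($y{\left(A \right)} = \sqrt{2 A} = \sqrt{2} \sqrt{A}$)
$M{\left(s \right)} = \frac{1}{s \left(19 + s\right)}$ ($M{\left(s \right)} = \frac{1}{\left(19 + s\right) s} = \frac{1}{s \left(19 + s\right)}$)
$- 37 M{\left(y{\left(O \right)} \right)} = - 37 \frac{1}{\sqrt{2} \sqrt{8} \left(19 + \sqrt{2} \sqrt{8}\right)} = - 37 \frac{1}{\sqrt{2} \cdot 2 \sqrt{2} \left(19 + \sqrt{2} \cdot 2 \sqrt{2}\right)} = - 37 \frac{1}{4 \left(19 + 4\right)} = - 37 \frac{1}{4 \cdot 23} = - 37 \cdot \frac{1}{4} \cdot \frac{1}{23} = \left(-37\right) \frac{1}{92} = - \frac{37}{92}$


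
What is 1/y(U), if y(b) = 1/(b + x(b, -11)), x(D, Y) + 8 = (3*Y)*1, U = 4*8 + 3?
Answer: -6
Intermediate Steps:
U = 35 (U = 32 + 3 = 35)
x(D, Y) = -8 + 3*Y (x(D, Y) = -8 + (3*Y)*1 = -8 + 3*Y)
y(b) = 1/(-41 + b) (y(b) = 1/(b + (-8 + 3*(-11))) = 1/(b + (-8 - 33)) = 1/(b - 41) = 1/(-41 + b))
1/y(U) = 1/(1/(-41 + 35)) = 1/(1/(-6)) = 1/(-⅙) = -6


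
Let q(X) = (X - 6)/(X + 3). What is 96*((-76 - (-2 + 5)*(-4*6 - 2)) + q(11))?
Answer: 1584/7 ≈ 226.29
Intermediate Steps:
q(X) = (-6 + X)/(3 + X)
96*((-76 - (-2 + 5)*(-4*6 - 2)) + q(11)) = 96*((-76 - (-2 + 5)*(-4*6 - 2)) + (-6 + 11)/(3 + 11)) = 96*((-76 - 3*(-24 - 2)) + 5/14) = 96*((-76 - 3*(-26)) + (1/14)*5) = 96*((-76 - 1*(-78)) + 5/14) = 96*((-76 + 78) + 5/14) = 96*(2 + 5/14) = 96*(33/14) = 1584/7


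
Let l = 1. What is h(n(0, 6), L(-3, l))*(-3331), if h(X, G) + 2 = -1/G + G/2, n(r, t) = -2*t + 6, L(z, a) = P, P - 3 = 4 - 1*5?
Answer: 9993/2 ≈ 4996.5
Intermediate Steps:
P = 2 (P = 3 + (4 - 1*5) = 3 + (4 - 5) = 3 - 1 = 2)
L(z, a) = 2
n(r, t) = 6 - 2*t
h(X, G) = -2 + G/2 - 1/G (h(X, G) = -2 + (-1/G + G/2) = -2 + (G/2 - 1/G) = -2 + G/2 - 1/G)
h(n(0, 6), L(-3, l))*(-3331) = (-2 + (½)*2 - 1/2)*(-3331) = (-2 + 1 - 1*½)*(-3331) = (-2 + 1 - ½)*(-3331) = -3/2*(-3331) = 9993/2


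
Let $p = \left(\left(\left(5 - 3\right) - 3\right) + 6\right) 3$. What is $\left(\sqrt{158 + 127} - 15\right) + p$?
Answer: $\sqrt{285} \approx 16.882$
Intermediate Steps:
$p = 15$ ($p = \left(\left(2 - 3\right) + 6\right) 3 = \left(-1 + 6\right) 3 = 5 \cdot 3 = 15$)
$\left(\sqrt{158 + 127} - 15\right) + p = \left(\sqrt{158 + 127} - 15\right) + 15 = \left(\sqrt{285} + \left(-86 + 71\right)\right) + 15 = \left(\sqrt{285} - 15\right) + 15 = \left(-15 + \sqrt{285}\right) + 15 = \sqrt{285}$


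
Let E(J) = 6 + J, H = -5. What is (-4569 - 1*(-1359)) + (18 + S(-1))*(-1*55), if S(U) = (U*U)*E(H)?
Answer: -4255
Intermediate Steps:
S(U) = U² (S(U) = (U*U)*(6 - 5) = U²*1 = U²)
(-4569 - 1*(-1359)) + (18 + S(-1))*(-1*55) = (-4569 - 1*(-1359)) + (18 + (-1)²)*(-1*55) = (-4569 + 1359) + (18 + 1)*(-55) = -3210 + 19*(-55) = -3210 - 1045 = -4255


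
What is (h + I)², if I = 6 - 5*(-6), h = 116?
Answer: 23104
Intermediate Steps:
I = 36 (I = 6 + 30 = 36)
(h + I)² = (116 + 36)² = 152² = 23104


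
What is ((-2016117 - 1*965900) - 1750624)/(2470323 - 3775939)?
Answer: 4732641/1305616 ≈ 3.6248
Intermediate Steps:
((-2016117 - 1*965900) - 1750624)/(2470323 - 3775939) = ((-2016117 - 965900) - 1750624)/(-1305616) = (-2982017 - 1750624)*(-1/1305616) = -4732641*(-1/1305616) = 4732641/1305616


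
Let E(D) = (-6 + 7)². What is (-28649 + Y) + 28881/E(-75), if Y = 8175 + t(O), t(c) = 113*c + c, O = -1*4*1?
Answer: 7951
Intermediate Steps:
E(D) = 1 (E(D) = 1² = 1)
O = -4 (O = -4*1 = -4)
t(c) = 114*c
Y = 7719 (Y = 8175 + 114*(-4) = 8175 - 456 = 7719)
(-28649 + Y) + 28881/E(-75) = (-28649 + 7719) + 28881/1 = -20930 + 28881*1 = -20930 + 28881 = 7951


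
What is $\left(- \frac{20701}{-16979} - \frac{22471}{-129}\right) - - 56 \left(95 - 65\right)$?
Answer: $\frac{4063894418}{2190291} \approx 1855.4$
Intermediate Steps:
$\left(- \frac{20701}{-16979} - \frac{22471}{-129}\right) - - 56 \left(95 - 65\right) = \left(\left(-20701\right) \left(- \frac{1}{16979}\right) - - \frac{22471}{129}\right) - \left(-56\right) 30 = \left(\frac{20701}{16979} + \frac{22471}{129}\right) - -1680 = \frac{384205538}{2190291} + 1680 = \frac{4063894418}{2190291}$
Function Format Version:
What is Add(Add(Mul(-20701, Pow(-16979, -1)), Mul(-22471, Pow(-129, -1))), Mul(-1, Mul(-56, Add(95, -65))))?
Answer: Rational(4063894418, 2190291) ≈ 1855.4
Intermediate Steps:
Add(Add(Mul(-20701, Pow(-16979, -1)), Mul(-22471, Pow(-129, -1))), Mul(-1, Mul(-56, Add(95, -65)))) = Add(Add(Mul(-20701, Rational(-1, 16979)), Mul(-22471, Rational(-1, 129))), Mul(-1, Mul(-56, 30))) = Add(Add(Rational(20701, 16979), Rational(22471, 129)), Mul(-1, -1680)) = Add(Rational(384205538, 2190291), 1680) = Rational(4063894418, 2190291)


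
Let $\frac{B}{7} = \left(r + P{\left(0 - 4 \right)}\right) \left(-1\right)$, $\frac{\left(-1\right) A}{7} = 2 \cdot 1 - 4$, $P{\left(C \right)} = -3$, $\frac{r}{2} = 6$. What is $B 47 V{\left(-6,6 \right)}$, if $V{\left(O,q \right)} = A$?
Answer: $-41454$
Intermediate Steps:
$r = 12$ ($r = 2 \cdot 6 = 12$)
$A = 14$ ($A = - 7 \left(2 \cdot 1 - 4\right) = - 7 \left(2 - 4\right) = \left(-7\right) \left(-2\right) = 14$)
$B = -63$ ($B = 7 \left(12 - 3\right) \left(-1\right) = 7 \cdot 9 \left(-1\right) = 7 \left(-9\right) = -63$)
$V{\left(O,q \right)} = 14$
$B 47 V{\left(-6,6 \right)} = \left(-63\right) 47 \cdot 14 = \left(-2961\right) 14 = -41454$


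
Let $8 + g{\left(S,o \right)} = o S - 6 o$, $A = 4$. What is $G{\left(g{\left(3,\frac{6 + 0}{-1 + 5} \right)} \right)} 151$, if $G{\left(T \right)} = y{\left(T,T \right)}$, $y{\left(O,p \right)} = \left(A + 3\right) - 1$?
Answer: $906$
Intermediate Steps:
$g{\left(S,o \right)} = -8 - 6 o + S o$ ($g{\left(S,o \right)} = -8 + \left(o S - 6 o\right) = -8 + \left(S o - 6 o\right) = -8 + \left(- 6 o + S o\right) = -8 - 6 o + S o$)
$y{\left(O,p \right)} = 6$ ($y{\left(O,p \right)} = \left(4 + 3\right) - 1 = 7 - 1 = 6$)
$G{\left(T \right)} = 6$
$G{\left(g{\left(3,\frac{6 + 0}{-1 + 5} \right)} \right)} 151 = 6 \cdot 151 = 906$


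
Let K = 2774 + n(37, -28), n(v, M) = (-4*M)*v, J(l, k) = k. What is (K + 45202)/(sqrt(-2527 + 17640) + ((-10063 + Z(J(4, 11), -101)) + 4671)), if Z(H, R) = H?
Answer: -35057215/3617506 - 6515*sqrt(15113)/3617506 ≈ -9.9124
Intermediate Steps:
n(v, M) = -4*M*v
K = 6918 (K = 2774 - 4*(-28)*37 = 2774 + 4144 = 6918)
(K + 45202)/(sqrt(-2527 + 17640) + ((-10063 + Z(J(4, 11), -101)) + 4671)) = (6918 + 45202)/(sqrt(-2527 + 17640) + ((-10063 + 11) + 4671)) = 52120/(sqrt(15113) + (-10052 + 4671)) = 52120/(sqrt(15113) - 5381) = 52120/(-5381 + sqrt(15113))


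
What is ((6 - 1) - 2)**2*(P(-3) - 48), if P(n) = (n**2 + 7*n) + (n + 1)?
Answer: -558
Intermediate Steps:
P(n) = 1 + n**2 + 8*n (P(n) = (n**2 + 7*n) + (1 + n) = 1 + n**2 + 8*n)
((6 - 1) - 2)**2*(P(-3) - 48) = ((6 - 1) - 2)**2*((1 + (-3)**2 + 8*(-3)) - 48) = (5 - 2)**2*((1 + 9 - 24) - 48) = 3**2*(-14 - 48) = 9*(-62) = -558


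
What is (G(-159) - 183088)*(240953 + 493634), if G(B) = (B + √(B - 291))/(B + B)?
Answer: -268987394725/2 - 3672935*I*√2/106 ≈ -1.3449e+11 - 49003.0*I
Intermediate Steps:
G(B) = (B + √(-291 + B))/(2*B) (G(B) = (B + √(-291 + B))/((2*B)) = (B + √(-291 + B))*(1/(2*B)) = (B + √(-291 + B))/(2*B))
(G(-159) - 183088)*(240953 + 493634) = ((½)*(-159 + √(-291 - 159))/(-159) - 183088)*(240953 + 493634) = ((½)*(-1/159)*(-159 + √(-450)) - 183088)*734587 = ((½)*(-1/159)*(-159 + 15*I*√2) - 183088)*734587 = ((½ - 5*I*√2/106) - 183088)*734587 = (-366175/2 - 5*I*√2/106)*734587 = -268987394725/2 - 3672935*I*√2/106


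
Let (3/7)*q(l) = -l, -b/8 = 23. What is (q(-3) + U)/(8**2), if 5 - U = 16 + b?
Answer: 45/16 ≈ 2.8125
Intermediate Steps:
b = -184 (b = -8*23 = -184)
U = 173 (U = 5 - (16 - 184) = 5 - 1*(-168) = 5 + 168 = 173)
q(l) = -7*l/3 (q(l) = 7*(-l)/3 = -7*l/3)
(q(-3) + U)/(8**2) = (-7/3*(-3) + 173)/(8**2) = (7 + 173)/64 = (1/64)*180 = 45/16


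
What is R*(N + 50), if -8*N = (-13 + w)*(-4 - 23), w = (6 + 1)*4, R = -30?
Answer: -12075/4 ≈ -3018.8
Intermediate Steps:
w = 28 (w = 7*4 = 28)
N = 405/8 (N = -(-13 + 28)*(-4 - 23)/8 = -15*(-27)/8 = -⅛*(-405) = 405/8 ≈ 50.625)
R*(N + 50) = -30*(405/8 + 50) = -30*805/8 = -12075/4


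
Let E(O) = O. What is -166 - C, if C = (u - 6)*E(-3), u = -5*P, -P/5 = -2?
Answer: -334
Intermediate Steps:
P = 10 (P = -5*(-2) = 10)
u = -50 (u = -5*10 = -50)
C = 168 (C = (-50 - 6)*(-3) = -56*(-3) = 168)
-166 - C = -166 - 1*168 = -166 - 168 = -334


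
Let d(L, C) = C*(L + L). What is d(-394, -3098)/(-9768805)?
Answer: -2441224/9768805 ≈ -0.24990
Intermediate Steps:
d(L, C) = 2*C*L (d(L, C) = C*(2*L) = 2*C*L)
d(-394, -3098)/(-9768805) = (2*(-3098)*(-394))/(-9768805) = 2441224*(-1/9768805) = -2441224/9768805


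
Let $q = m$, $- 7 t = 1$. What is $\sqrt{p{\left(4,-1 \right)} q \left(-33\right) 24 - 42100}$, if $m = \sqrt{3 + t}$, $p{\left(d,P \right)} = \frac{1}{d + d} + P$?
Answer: $\sqrt{-42100 + 198 \sqrt{35}} \approx 202.31 i$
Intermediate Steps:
$t = - \frac{1}{7}$ ($t = \left(- \frac{1}{7}\right) 1 = - \frac{1}{7} \approx -0.14286$)
$p{\left(d,P \right)} = P + \frac{1}{2 d}$ ($p{\left(d,P \right)} = \frac{1}{2 d} + P = P + \frac{1}{2 d}$)
$m = \frac{2 \sqrt{35}}{7}$ ($m = \sqrt{3 - \frac{1}{7}} = \sqrt{\frac{20}{7}} = \frac{2 \sqrt{35}}{7} \approx 1.6903$)
$q = \frac{2 \sqrt{35}}{7} \approx 1.6903$
$\sqrt{p{\left(4,-1 \right)} q \left(-33\right) 24 - 42100} = \sqrt{\left(-1 + \frac{1}{2 \cdot 4}\right) \frac{2 \sqrt{35}}{7} \left(-33\right) 24 - 42100} = \sqrt{\left(-1 + \frac{1}{2} \cdot \frac{1}{4}\right) \frac{2 \sqrt{35}}{7} \left(-33\right) 24 - 42100} = \sqrt{\left(-1 + \frac{1}{8}\right) \frac{2 \sqrt{35}}{7} \left(-33\right) 24 - 42100} = \sqrt{- \frac{7 \frac{2 \sqrt{35}}{7}}{8} \left(-33\right) 24 - 42100} = \sqrt{- \frac{\sqrt{35}}{4} \left(-33\right) 24 - 42100} = \sqrt{\frac{33 \sqrt{35}}{4} \cdot 24 - 42100} = \sqrt{198 \sqrt{35} - 42100} = \sqrt{-42100 + 198 \sqrt{35}}$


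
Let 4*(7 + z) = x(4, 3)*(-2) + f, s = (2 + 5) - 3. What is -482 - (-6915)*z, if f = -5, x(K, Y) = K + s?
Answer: -340763/4 ≈ -85191.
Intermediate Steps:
s = 4 (s = 7 - 3 = 4)
x(K, Y) = 4 + K (x(K, Y) = K + 4 = 4 + K)
z = -49/4 (z = -7 + ((4 + 4)*(-2) - 5)/4 = -7 + (8*(-2) - 5)/4 = -7 + (-16 - 5)/4 = -7 + (1/4)*(-21) = -7 - 21/4 = -49/4 ≈ -12.250)
-482 - (-6915)*z = -482 - (-6915)*(-49)/4 = -482 - 461*735/4 = -482 - 338835/4 = -340763/4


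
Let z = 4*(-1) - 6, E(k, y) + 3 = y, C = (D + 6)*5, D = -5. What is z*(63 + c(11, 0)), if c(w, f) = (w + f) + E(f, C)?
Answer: -760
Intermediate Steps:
C = 5 (C = (-5 + 6)*5 = 1*5 = 5)
E(k, y) = -3 + y
c(w, f) = 2 + f + w (c(w, f) = (w + f) + (-3 + 5) = (f + w) + 2 = 2 + f + w)
z = -10 (z = -4 - 6 = -10)
z*(63 + c(11, 0)) = -10*(63 + (2 + 0 + 11)) = -10*(63 + 13) = -10*76 = -760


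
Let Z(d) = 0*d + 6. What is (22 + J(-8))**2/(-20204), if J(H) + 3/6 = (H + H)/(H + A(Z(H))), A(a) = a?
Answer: -3481/80816 ≈ -0.043073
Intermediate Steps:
Z(d) = 6 (Z(d) = 0 + 6 = 6)
J(H) = -1/2 + 2*H/(6 + H) (J(H) = -1/2 + (H + H)/(H + 6) = -1/2 + (2*H)/(6 + H) = -1/2 + 2*H/(6 + H))
(22 + J(-8))**2/(-20204) = (22 + 3*(-2 - 8)/(2*(6 - 8)))**2/(-20204) = (22 + (3/2)*(-10)/(-2))**2*(-1/20204) = (22 + (3/2)*(-1/2)*(-10))**2*(-1/20204) = (22 + 15/2)**2*(-1/20204) = (59/2)**2*(-1/20204) = (3481/4)*(-1/20204) = -3481/80816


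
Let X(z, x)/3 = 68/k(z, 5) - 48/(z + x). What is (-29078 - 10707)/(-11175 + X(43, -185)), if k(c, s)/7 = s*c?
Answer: 4251226175/1193981781 ≈ 3.5605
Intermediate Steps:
k(c, s) = 7*c*s (k(c, s) = 7*(s*c) = 7*(c*s) = 7*c*s)
X(z, x) = -144/(x + z) + 204/(35*z) (X(z, x) = 3*(68/((7*z*5)) - 48/(z + x)) = 3*(68/((35*z)) - 48/(x + z)) = 3*(68*(1/(35*z)) - 48/(x + z)) = 3*(68/(35*z) - 48/(x + z)) = 3*(-48/(x + z) + 68/(35*z)) = -144/(x + z) + 204/(35*z))
(-29078 - 10707)/(-11175 + X(43, -185)) = (-29078 - 10707)/(-11175 + (12/35)*(-403*43 + 17*(-185))/(43*(-185 + 43))) = -39785/(-11175 + (12/35)*(1/43)*(-17329 - 3145)/(-142)) = -39785/(-11175 + (12/35)*(1/43)*(-1/142)*(-20474)) = -39785/(-11175 + 122844/106855) = -39785/(-1193981781/106855) = -39785*(-106855/1193981781) = 4251226175/1193981781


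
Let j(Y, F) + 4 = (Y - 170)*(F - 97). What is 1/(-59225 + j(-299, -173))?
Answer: 1/67401 ≈ 1.4837e-5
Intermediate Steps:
j(Y, F) = -4 + (-170 + Y)*(-97 + F) (j(Y, F) = -4 + (Y - 170)*(F - 97) = -4 + (-170 + Y)*(-97 + F))
1/(-59225 + j(-299, -173)) = 1/(-59225 + (16486 - 170*(-173) - 97*(-299) - 173*(-299))) = 1/(-59225 + (16486 + 29410 + 29003 + 51727)) = 1/(-59225 + 126626) = 1/67401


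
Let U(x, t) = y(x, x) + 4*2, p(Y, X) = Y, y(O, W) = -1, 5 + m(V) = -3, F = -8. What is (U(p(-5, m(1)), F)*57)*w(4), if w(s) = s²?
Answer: 6384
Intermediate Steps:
m(V) = -8 (m(V) = -5 - 3 = -8)
U(x, t) = 7 (U(x, t) = -1 + 4*2 = -1 + 8 = 7)
(U(p(-5, m(1)), F)*57)*w(4) = (7*57)*4² = 399*16 = 6384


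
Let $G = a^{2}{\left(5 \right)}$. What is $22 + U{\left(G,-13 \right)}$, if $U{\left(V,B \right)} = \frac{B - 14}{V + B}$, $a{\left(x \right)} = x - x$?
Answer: $\frac{313}{13} \approx 24.077$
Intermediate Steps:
$a{\left(x \right)} = 0$
$G = 0$ ($G = 0^{2} = 0$)
$U{\left(V,B \right)} = \frac{-14 + B}{B + V}$
$22 + U{\left(G,-13 \right)} = 22 + \frac{-14 - 13}{-13 + 0} = 22 + \frac{1}{-13} \left(-27\right) = 22 - - \frac{27}{13} = 22 + \frac{27}{13} = \frac{313}{13}$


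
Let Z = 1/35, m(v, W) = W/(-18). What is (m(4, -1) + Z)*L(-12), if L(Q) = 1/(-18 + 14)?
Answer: -53/2520 ≈ -0.021032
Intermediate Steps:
L(Q) = -¼ (L(Q) = 1/(-4) = -¼)
m(v, W) = -W/18 (m(v, W) = W*(-1/18) = -W/18)
Z = 1/35 ≈ 0.028571
(m(4, -1) + Z)*L(-12) = (-1/18*(-1) + 1/35)*(-¼) = (1/18 + 1/35)*(-¼) = (53/630)*(-¼) = -53/2520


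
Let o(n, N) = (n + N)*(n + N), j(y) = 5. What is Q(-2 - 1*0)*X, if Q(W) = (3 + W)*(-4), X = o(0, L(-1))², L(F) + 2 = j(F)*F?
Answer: -9604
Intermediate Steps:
L(F) = -2 + 5*F
o(n, N) = (N + n)² (o(n, N) = (N + n)*(N + n) = (N + n)²)
X = 2401 (X = (((-2 + 5*(-1)) + 0)²)² = (((-2 - 5) + 0)²)² = ((-7 + 0)²)² = ((-7)²)² = 49² = 2401)
Q(W) = -12 - 4*W
Q(-2 - 1*0)*X = (-12 - 4*(-2 - 1*0))*2401 = (-12 - 4*(-2 + 0))*2401 = (-12 - 4*(-2))*2401 = (-12 + 8)*2401 = -4*2401 = -9604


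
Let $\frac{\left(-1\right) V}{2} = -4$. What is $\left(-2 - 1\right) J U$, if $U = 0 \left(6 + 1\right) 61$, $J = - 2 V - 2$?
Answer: $0$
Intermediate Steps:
$V = 8$ ($V = \left(-2\right) \left(-4\right) = 8$)
$J = -18$ ($J = \left(-2\right) 8 - 2 = -16 - 2 = -18$)
$U = 0$ ($U = 0 \cdot 7 \cdot 61 = 0 \cdot 61 = 0$)
$\left(-2 - 1\right) J U = \left(-2 - 1\right) \left(-18\right) 0 = \left(-3\right) \left(-18\right) 0 = 54 \cdot 0 = 0$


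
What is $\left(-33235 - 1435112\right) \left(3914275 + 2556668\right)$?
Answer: $-9501589741221$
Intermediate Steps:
$\left(-33235 - 1435112\right) \left(3914275 + 2556668\right) = \left(-1468347\right) 6470943 = -9501589741221$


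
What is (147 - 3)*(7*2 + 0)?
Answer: 2016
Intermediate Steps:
(147 - 3)*(7*2 + 0) = 144*(14 + 0) = 144*14 = 2016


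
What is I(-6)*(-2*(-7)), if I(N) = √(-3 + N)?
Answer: 42*I ≈ 42.0*I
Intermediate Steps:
I(-6)*(-2*(-7)) = √(-3 - 6)*(-2*(-7)) = √(-9)*14 = (3*I)*14 = 42*I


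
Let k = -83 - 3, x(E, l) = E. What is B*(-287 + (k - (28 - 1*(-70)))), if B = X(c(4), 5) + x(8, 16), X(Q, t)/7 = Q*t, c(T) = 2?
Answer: -36738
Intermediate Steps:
k = -86
X(Q, t) = 7*Q*t (X(Q, t) = 7*(Q*t) = 7*Q*t)
B = 78 (B = 7*2*5 + 8 = 70 + 8 = 78)
B*(-287 + (k - (28 - 1*(-70)))) = 78*(-287 + (-86 - (28 - 1*(-70)))) = 78*(-287 + (-86 - (28 + 70))) = 78*(-287 + (-86 - 1*98)) = 78*(-287 + (-86 - 98)) = 78*(-287 - 184) = 78*(-471) = -36738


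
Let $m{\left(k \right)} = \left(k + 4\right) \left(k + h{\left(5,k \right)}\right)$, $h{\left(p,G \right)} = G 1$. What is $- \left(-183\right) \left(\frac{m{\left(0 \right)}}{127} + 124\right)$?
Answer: $22692$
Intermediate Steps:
$h{\left(p,G \right)} = G$
$m{\left(k \right)} = 2 k \left(4 + k\right)$ ($m{\left(k \right)} = \left(k + 4\right) \left(k + k\right) = \left(4 + k\right) 2 k = 2 k \left(4 + k\right)$)
$- \left(-183\right) \left(\frac{m{\left(0 \right)}}{127} + 124\right) = - \left(-183\right) \left(\frac{2 \cdot 0 \left(4 + 0\right)}{127} + 124\right) = - \left(-183\right) \left(2 \cdot 0 \cdot 4 \cdot \frac{1}{127} + 124\right) = - \left(-183\right) \left(0 \cdot \frac{1}{127} + 124\right) = - \left(-183\right) \left(0 + 124\right) = - \left(-183\right) 124 = \left(-1\right) \left(-22692\right) = 22692$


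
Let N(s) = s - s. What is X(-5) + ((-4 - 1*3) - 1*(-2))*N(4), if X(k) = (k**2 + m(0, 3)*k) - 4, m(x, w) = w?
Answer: 6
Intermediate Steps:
N(s) = 0
X(k) = -4 + k**2 + 3*k (X(k) = (k**2 + 3*k) - 4 = -4 + k**2 + 3*k)
X(-5) + ((-4 - 1*3) - 1*(-2))*N(4) = (-4 + (-5)**2 + 3*(-5)) + ((-4 - 1*3) - 1*(-2))*0 = (-4 + 25 - 15) + ((-4 - 3) + 2)*0 = 6 + (-7 + 2)*0 = 6 - 5*0 = 6 + 0 = 6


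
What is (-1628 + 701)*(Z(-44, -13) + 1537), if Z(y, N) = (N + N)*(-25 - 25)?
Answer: -2629899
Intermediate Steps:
Z(y, N) = -100*N (Z(y, N) = (2*N)*(-50) = -100*N)
(-1628 + 701)*(Z(-44, -13) + 1537) = (-1628 + 701)*(-100*(-13) + 1537) = -927*(1300 + 1537) = -927*2837 = -2629899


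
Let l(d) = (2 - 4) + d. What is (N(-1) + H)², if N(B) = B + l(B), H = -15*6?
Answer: 8836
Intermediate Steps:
H = -90
l(d) = -2 + d
N(B) = -2 + 2*B (N(B) = B + (-2 + B) = -2 + 2*B)
(N(-1) + H)² = ((-2 + 2*(-1)) - 90)² = ((-2 - 2) - 90)² = (-4 - 90)² = (-94)² = 8836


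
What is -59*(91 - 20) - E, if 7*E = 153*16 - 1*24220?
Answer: -7551/7 ≈ -1078.7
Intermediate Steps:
E = -21772/7 (E = (153*16 - 1*24220)/7 = (2448 - 24220)/7 = (1/7)*(-21772) = -21772/7 ≈ -3110.3)
-59*(91 - 20) - E = -59*(91 - 20) - 1*(-21772/7) = -59*71 + 21772/7 = -4189 + 21772/7 = -7551/7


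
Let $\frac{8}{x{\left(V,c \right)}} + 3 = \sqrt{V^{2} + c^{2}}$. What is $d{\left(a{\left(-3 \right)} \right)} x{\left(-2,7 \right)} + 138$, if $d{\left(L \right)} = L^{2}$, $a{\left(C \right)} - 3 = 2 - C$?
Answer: $\frac{1902}{11} + \frac{128 \sqrt{53}}{11} \approx 257.62$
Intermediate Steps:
$a{\left(C \right)} = 5 - C$ ($a{\left(C \right)} = 3 - \left(-2 + C\right) = 5 - C$)
$x{\left(V,c \right)} = \frac{8}{-3 + \sqrt{V^{2} + c^{2}}}$
$d{\left(a{\left(-3 \right)} \right)} x{\left(-2,7 \right)} + 138 = \left(5 - -3\right)^{2} \frac{8}{-3 + \sqrt{\left(-2\right)^{2} + 7^{2}}} + 138 = \left(5 + 3\right)^{2} \frac{8}{-3 + \sqrt{4 + 49}} + 138 = 8^{2} \frac{8}{-3 + \sqrt{53}} + 138 = 64 \frac{8}{-3 + \sqrt{53}} + 138 = \frac{512}{-3 + \sqrt{53}} + 138 = 138 + \frac{512}{-3 + \sqrt{53}}$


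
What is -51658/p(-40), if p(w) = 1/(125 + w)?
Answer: -4390930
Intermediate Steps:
-51658/p(-40) = -51658/(1/(125 - 40)) = -51658/(1/85) = -51658/1/85 = -51658*85 = -4390930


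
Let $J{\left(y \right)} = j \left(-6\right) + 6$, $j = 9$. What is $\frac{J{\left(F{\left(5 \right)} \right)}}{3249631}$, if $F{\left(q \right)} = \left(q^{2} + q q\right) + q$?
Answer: $- \frac{48}{3249631} \approx -1.4771 \cdot 10^{-5}$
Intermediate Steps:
$F{\left(q \right)} = q + 2 q^{2}$ ($F{\left(q \right)} = \left(q^{2} + q^{2}\right) + q = 2 q^{2} + q = q + 2 q^{2}$)
$J{\left(y \right)} = -48$ ($J{\left(y \right)} = 9 \left(-6\right) + 6 = -54 + 6 = -48$)
$\frac{J{\left(F{\left(5 \right)} \right)}}{3249631} = - \frac{48}{3249631}$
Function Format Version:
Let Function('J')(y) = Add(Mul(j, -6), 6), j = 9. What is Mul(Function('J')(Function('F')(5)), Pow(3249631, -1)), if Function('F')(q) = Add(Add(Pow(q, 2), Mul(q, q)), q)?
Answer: Rational(-48, 3249631) ≈ -1.4771e-5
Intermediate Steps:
Function('F')(q) = Add(q, Mul(2, Pow(q, 2))) (Function('F')(q) = Add(Add(Pow(q, 2), Pow(q, 2)), q) = Add(Mul(2, Pow(q, 2)), q) = Add(q, Mul(2, Pow(q, 2))))
Function('J')(y) = -48 (Function('J')(y) = Add(Mul(9, -6), 6) = Add(-54, 6) = -48)
Mul(Function('J')(Function('F')(5)), Pow(3249631, -1)) = Mul(-48, Pow(3249631, -1)) = Mul(-48, Rational(1, 3249631)) = Rational(-48, 3249631)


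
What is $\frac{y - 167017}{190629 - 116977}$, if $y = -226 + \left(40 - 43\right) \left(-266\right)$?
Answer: $- \frac{166445}{73652} \approx -2.2599$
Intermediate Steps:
$y = 572$ ($y = -226 + \left(40 - 43\right) \left(-266\right) = -226 - -798 = -226 + 798 = 572$)
$\frac{y - 167017}{190629 - 116977} = \frac{572 - 167017}{190629 - 116977} = - \frac{166445}{73652}$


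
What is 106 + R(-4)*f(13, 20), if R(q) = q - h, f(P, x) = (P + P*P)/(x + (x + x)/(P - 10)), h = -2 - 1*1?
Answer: 5027/50 ≈ 100.54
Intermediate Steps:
h = -3 (h = -2 - 1 = -3)
f(P, x) = (P + P²)/(x + 2*x/(-10 + P)) (f(P, x) = (P + P²)/(x + (2*x)/(-10 + P)) = (P + P²)/(x + 2*x/(-10 + P)))
R(q) = 3 + q (R(q) = q - 1*(-3) = q + 3 = 3 + q)
106 + R(-4)*f(13, 20) = 106 + (3 - 4)*(13*(-10 + 13² - 9*13)/(20*(-8 + 13))) = 106 - 13*(-10 + 169 - 117)/(20*5) = 106 - 13*42/(20*5) = 106 - 1*273/50 = 106 - 273/50 = 5027/50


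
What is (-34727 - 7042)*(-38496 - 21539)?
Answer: 2507601915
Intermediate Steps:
(-34727 - 7042)*(-38496 - 21539) = -41769*(-60035) = 2507601915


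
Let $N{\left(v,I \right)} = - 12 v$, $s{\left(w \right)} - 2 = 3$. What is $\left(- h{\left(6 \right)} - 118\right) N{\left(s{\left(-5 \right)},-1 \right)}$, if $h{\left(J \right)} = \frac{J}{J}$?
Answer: $7140$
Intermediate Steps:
$s{\left(w \right)} = 5$ ($s{\left(w \right)} = 2 + 3 = 5$)
$h{\left(J \right)} = 1$
$\left(- h{\left(6 \right)} - 118\right) N{\left(s{\left(-5 \right)},-1 \right)} = \left(\left(-1\right) 1 - 118\right) \left(\left(-12\right) 5\right) = \left(-1 - 118\right) \left(-60\right) = \left(-119\right) \left(-60\right) = 7140$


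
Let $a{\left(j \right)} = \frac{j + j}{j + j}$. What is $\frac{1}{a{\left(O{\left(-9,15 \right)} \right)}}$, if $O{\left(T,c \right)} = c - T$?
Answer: $1$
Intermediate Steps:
$a{\left(j \right)} = 1$ ($a{\left(j \right)} = \frac{2 j}{2 j} = 2 j \frac{1}{2 j} = 1$)
$\frac{1}{a{\left(O{\left(-9,15 \right)} \right)}} = 1^{-1} = 1$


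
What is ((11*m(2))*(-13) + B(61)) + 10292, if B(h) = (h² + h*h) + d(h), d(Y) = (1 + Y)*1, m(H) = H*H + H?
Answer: 16938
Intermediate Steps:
m(H) = H + H² (m(H) = H² + H = H + H²)
d(Y) = 1 + Y
B(h) = 1 + h + 2*h² (B(h) = (h² + h*h) + (1 + h) = (h² + h²) + (1 + h) = 2*h² + (1 + h) = 1 + h + 2*h²)
((11*m(2))*(-13) + B(61)) + 10292 = ((11*(2*(1 + 2)))*(-13) + (1 + 61 + 2*61²)) + 10292 = ((11*(2*3))*(-13) + (1 + 61 + 2*3721)) + 10292 = ((11*6)*(-13) + (1 + 61 + 7442)) + 10292 = (66*(-13) + 7504) + 10292 = (-858 + 7504) + 10292 = 6646 + 10292 = 16938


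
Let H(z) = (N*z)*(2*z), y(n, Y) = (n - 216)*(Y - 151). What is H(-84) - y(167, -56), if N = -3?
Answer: -52479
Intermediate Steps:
y(n, Y) = (-216 + n)*(-151 + Y)
H(z) = -6*z² (H(z) = (-3*z)*(2*z) = -6*z²)
H(-84) - y(167, -56) = -6*(-84)² - (32616 - 216*(-56) - 151*167 - 56*167) = -6*7056 - (32616 + 12096 - 25217 - 9352) = -42336 - 1*10143 = -42336 - 10143 = -52479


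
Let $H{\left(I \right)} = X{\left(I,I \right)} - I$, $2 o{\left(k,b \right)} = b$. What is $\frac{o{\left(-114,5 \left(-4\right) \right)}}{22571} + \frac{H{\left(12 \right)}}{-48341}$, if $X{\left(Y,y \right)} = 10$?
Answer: $- \frac{438268}{1091104711} \approx -0.00040167$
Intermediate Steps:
$o{\left(k,b \right)} = \frac{b}{2}$
$H{\left(I \right)} = 10 - I$
$\frac{o{\left(-114,5 \left(-4\right) \right)}}{22571} + \frac{H{\left(12 \right)}}{-48341} = \frac{\frac{1}{2} \cdot 5 \left(-4\right)}{22571} + \frac{10 - 12}{-48341} = \frac{1}{2} \left(-20\right) \frac{1}{22571} + \left(10 - 12\right) \left(- \frac{1}{48341}\right) = \left(-10\right) \frac{1}{22571} - - \frac{2}{48341} = - \frac{10}{22571} + \frac{2}{48341} = - \frac{438268}{1091104711}$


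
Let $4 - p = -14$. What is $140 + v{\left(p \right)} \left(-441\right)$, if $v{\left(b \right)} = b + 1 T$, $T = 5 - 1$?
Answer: $-9562$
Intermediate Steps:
$p = 18$ ($p = 4 - -14 = 4 + 14 = 18$)
$T = 4$ ($T = 5 - 1 = 4$)
$v{\left(b \right)} = 4 + b$ ($v{\left(b \right)} = b + 1 \cdot 4 = b + 4 = 4 + b$)
$140 + v{\left(p \right)} \left(-441\right) = 140 + \left(4 + 18\right) \left(-441\right) = 140 + 22 \left(-441\right) = 140 - 9702 = -9562$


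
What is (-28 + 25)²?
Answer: 9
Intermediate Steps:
(-28 + 25)² = (-3)² = 9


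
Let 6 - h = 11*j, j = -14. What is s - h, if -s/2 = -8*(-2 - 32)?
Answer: -704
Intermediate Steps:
h = 160 (h = 6 - 11*(-14) = 6 - 1*(-154) = 6 + 154 = 160)
s = -544 (s = -(-16)*(-2 - 32) = -(-16)*(-34) = -2*272 = -544)
s - h = -544 - 1*160 = -544 - 160 = -704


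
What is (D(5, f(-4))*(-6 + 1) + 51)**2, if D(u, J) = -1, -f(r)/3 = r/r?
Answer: 3136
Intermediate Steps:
f(r) = -3 (f(r) = -3*r/r = -3*1 = -3)
(D(5, f(-4))*(-6 + 1) + 51)**2 = (-(-6 + 1) + 51)**2 = (-1*(-5) + 51)**2 = (5 + 51)**2 = 56**2 = 3136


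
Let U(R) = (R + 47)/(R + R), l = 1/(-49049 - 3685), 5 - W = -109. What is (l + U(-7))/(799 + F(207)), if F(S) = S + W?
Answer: -1054687/413434560 ≈ -0.0025510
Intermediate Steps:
W = 114 (W = 5 - 1*(-109) = 5 + 109 = 114)
l = -1/52734 (l = 1/(-52734) = -1/52734 ≈ -1.8963e-5)
F(S) = 114 + S (F(S) = S + 114 = 114 + S)
U(R) = (47 + R)/(2*R) (U(R) = (47 + R)/((2*R)) = (47 + R)*(1/(2*R)) = (47 + R)/(2*R))
(l + U(-7))/(799 + F(207)) = (-1/52734 + (½)*(47 - 7)/(-7))/(799 + (114 + 207)) = (-1/52734 + (½)*(-⅐)*40)/(799 + 321) = (-1/52734 - 20/7)/1120 = -1054687/369138*1/1120 = -1054687/413434560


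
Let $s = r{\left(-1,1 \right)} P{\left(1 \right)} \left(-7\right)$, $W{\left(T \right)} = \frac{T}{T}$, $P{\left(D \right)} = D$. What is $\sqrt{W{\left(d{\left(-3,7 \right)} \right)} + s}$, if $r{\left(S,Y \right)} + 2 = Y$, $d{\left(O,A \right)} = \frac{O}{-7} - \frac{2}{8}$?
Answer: $2 \sqrt{2} \approx 2.8284$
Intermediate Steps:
$d{\left(O,A \right)} = - \frac{1}{4} - \frac{O}{7}$ ($d{\left(O,A \right)} = O \left(- \frac{1}{7}\right) - \frac{1}{4} = - \frac{O}{7} - \frac{1}{4} = - \frac{1}{4} - \frac{O}{7}$)
$r{\left(S,Y \right)} = -2 + Y$
$W{\left(T \right)} = 1$
$s = 7$ ($s = \left(-2 + 1\right) 1 \left(-7\right) = \left(-1\right) 1 \left(-7\right) = \left(-1\right) \left(-7\right) = 7$)
$\sqrt{W{\left(d{\left(-3,7 \right)} \right)} + s} = \sqrt{1 + 7} = \sqrt{8} = 2 \sqrt{2}$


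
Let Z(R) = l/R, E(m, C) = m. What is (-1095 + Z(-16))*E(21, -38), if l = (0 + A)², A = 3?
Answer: -368109/16 ≈ -23007.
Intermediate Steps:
l = 9 (l = (0 + 3)² = 3² = 9)
Z(R) = 9/R
(-1095 + Z(-16))*E(21, -38) = (-1095 + 9/(-16))*21 = (-1095 + 9*(-1/16))*21 = (-1095 - 9/16)*21 = -17529/16*21 = -368109/16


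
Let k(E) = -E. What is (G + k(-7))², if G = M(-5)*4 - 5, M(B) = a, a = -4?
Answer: 196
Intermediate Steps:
M(B) = -4
G = -21 (G = -4*4 - 5 = -16 - 5 = -21)
(G + k(-7))² = (-21 - 1*(-7))² = (-21 + 7)² = (-14)² = 196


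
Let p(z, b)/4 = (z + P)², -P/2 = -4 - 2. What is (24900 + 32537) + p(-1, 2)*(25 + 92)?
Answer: 114065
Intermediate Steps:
P = 12 (P = -2*(-4 - 2) = -2*(-6) = 12)
p(z, b) = 4*(12 + z)² (p(z, b) = 4*(z + 12)² = 4*(12 + z)²)
(24900 + 32537) + p(-1, 2)*(25 + 92) = (24900 + 32537) + (4*(12 - 1)²)*(25 + 92) = 57437 + (4*11²)*117 = 57437 + (4*121)*117 = 57437 + 484*117 = 57437 + 56628 = 114065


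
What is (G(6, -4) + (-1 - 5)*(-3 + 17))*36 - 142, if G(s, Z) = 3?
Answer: -3058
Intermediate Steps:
(G(6, -4) + (-1 - 5)*(-3 + 17))*36 - 142 = (3 + (-1 - 5)*(-3 + 17))*36 - 142 = (3 - 6*14)*36 - 142 = (3 - 84)*36 - 142 = -81*36 - 142 = -2916 - 142 = -3058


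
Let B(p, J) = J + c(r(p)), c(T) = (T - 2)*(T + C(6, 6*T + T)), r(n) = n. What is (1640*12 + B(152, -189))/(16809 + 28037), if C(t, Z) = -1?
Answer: 42141/44846 ≈ 0.93968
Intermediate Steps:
c(T) = (-1 + T)*(-2 + T) (c(T) = (T - 2)*(T - 1) = (-2 + T)*(-1 + T) = (-1 + T)*(-2 + T))
B(p, J) = 2 + J + p² - 3*p (B(p, J) = J + (2 + p² - 3*p) = 2 + J + p² - 3*p)
(1640*12 + B(152, -189))/(16809 + 28037) = (1640*12 + (2 - 189 + 152² - 3*152))/(16809 + 28037) = (19680 + (2 - 189 + 23104 - 456))/44846 = (19680 + 22461)*(1/44846) = 42141*(1/44846) = 42141/44846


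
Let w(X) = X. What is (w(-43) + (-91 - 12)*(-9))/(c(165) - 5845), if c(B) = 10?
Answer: -884/5835 ≈ -0.15150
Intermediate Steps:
(w(-43) + (-91 - 12)*(-9))/(c(165) - 5845) = (-43 + (-91 - 12)*(-9))/(10 - 5845) = (-43 - 103*(-9))/(-5835) = (-43 + 927)*(-1/5835) = 884*(-1/5835) = -884/5835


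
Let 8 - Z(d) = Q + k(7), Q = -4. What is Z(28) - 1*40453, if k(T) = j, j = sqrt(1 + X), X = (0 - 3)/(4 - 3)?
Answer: -40441 - I*sqrt(2) ≈ -40441.0 - 1.4142*I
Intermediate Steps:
X = -3 (X = -3/1 = -3*1 = -3)
j = I*sqrt(2) (j = sqrt(1 - 3) = sqrt(-2) = I*sqrt(2) ≈ 1.4142*I)
k(T) = I*sqrt(2)
Z(d) = 12 - I*sqrt(2) (Z(d) = 8 - (-4 + I*sqrt(2)) = 8 + (4 - I*sqrt(2)) = 12 - I*sqrt(2))
Z(28) - 1*40453 = (12 - I*sqrt(2)) - 1*40453 = (12 - I*sqrt(2)) - 40453 = -40441 - I*sqrt(2)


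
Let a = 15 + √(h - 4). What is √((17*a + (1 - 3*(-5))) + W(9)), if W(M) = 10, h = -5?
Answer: √(281 + 51*I) ≈ 16.831 + 1.515*I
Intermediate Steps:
a = 15 + 3*I (a = 15 + √(-5 - 4) = 15 + √(-9) = 15 + 3*I ≈ 15.0 + 3.0*I)
√((17*a + (1 - 3*(-5))) + W(9)) = √((17*(15 + 3*I) + (1 - 3*(-5))) + 10) = √(((255 + 51*I) + (1 + 15)) + 10) = √(((255 + 51*I) + 16) + 10) = √((271 + 51*I) + 10) = √(281 + 51*I)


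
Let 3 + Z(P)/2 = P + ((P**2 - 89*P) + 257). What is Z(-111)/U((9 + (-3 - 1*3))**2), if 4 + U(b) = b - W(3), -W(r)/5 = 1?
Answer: 22343/5 ≈ 4468.6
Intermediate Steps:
W(r) = -5 (W(r) = -5*1 = -5)
Z(P) = 508 - 176*P + 2*P**2 (Z(P) = -6 + 2*(P + ((P**2 - 89*P) + 257)) = -6 + 2*(P + (257 + P**2 - 89*P)) = -6 + 2*(257 + P**2 - 88*P) = -6 + (514 - 176*P + 2*P**2) = 508 - 176*P + 2*P**2)
U(b) = 1 + b (U(b) = -4 + (b - 1*(-5)) = -4 + (b + 5) = -4 + (5 + b) = 1 + b)
Z(-111)/U((9 + (-3 - 1*3))**2) = (508 - 176*(-111) + 2*(-111)**2)/(1 + (9 + (-3 - 1*3))**2) = (508 + 19536 + 2*12321)/(1 + (9 + (-3 - 3))**2) = (508 + 19536 + 24642)/(1 + (9 - 6)**2) = 44686/(1 + 3**2) = 44686/(1 + 9) = 44686/10 = 44686*(1/10) = 22343/5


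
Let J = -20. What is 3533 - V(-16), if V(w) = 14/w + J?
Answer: 28431/8 ≈ 3553.9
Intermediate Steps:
V(w) = -20 + 14/w (V(w) = 14/w - 20 = -20 + 14/w)
3533 - V(-16) = 3533 - (-20 + 14/(-16)) = 3533 - (-20 + 14*(-1/16)) = 3533 - (-20 - 7/8) = 3533 - 1*(-167/8) = 3533 + 167/8 = 28431/8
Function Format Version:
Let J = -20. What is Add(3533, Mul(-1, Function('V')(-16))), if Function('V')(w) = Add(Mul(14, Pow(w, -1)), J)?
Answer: Rational(28431, 8) ≈ 3553.9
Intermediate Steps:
Function('V')(w) = Add(-20, Mul(14, Pow(w, -1))) (Function('V')(w) = Add(Mul(14, Pow(w, -1)), -20) = Add(-20, Mul(14, Pow(w, -1))))
Add(3533, Mul(-1, Function('V')(-16))) = Add(3533, Mul(-1, Add(-20, Mul(14, Pow(-16, -1))))) = Add(3533, Mul(-1, Add(-20, Mul(14, Rational(-1, 16))))) = Add(3533, Mul(-1, Add(-20, Rational(-7, 8)))) = Add(3533, Mul(-1, Rational(-167, 8))) = Add(3533, Rational(167, 8)) = Rational(28431, 8)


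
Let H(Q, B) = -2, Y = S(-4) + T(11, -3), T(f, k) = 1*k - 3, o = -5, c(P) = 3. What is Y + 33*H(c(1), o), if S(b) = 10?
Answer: -62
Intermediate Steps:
T(f, k) = -3 + k (T(f, k) = k - 3 = -3 + k)
Y = 4 (Y = 10 + (-3 - 3) = 10 - 6 = 4)
Y + 33*H(c(1), o) = 4 + 33*(-2) = 4 - 66 = -62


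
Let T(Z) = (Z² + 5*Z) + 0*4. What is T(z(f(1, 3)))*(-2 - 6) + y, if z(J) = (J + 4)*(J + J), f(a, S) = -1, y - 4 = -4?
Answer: -48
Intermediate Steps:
y = 0 (y = 4 - 4 = 0)
z(J) = 2*J*(4 + J) (z(J) = (4 + J)*(2*J) = 2*J*(4 + J))
T(Z) = Z² + 5*Z (T(Z) = (Z² + 5*Z) + 0 = Z² + 5*Z)
T(z(f(1, 3)))*(-2 - 6) + y = ((2*(-1)*(4 - 1))*(5 + 2*(-1)*(4 - 1)))*(-2 - 6) + 0 = ((2*(-1)*3)*(5 + 2*(-1)*3))*(-8) + 0 = -6*(5 - 6)*(-8) + 0 = -6*(-1)*(-8) + 0 = 6*(-8) + 0 = -48 + 0 = -48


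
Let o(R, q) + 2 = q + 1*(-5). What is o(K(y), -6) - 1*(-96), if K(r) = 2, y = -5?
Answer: 83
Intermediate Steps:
o(R, q) = -7 + q (o(R, q) = -2 + (q + 1*(-5)) = -2 + (q - 5) = -2 + (-5 + q) = -7 + q)
o(K(y), -6) - 1*(-96) = (-7 - 6) - 1*(-96) = -13 + 96 = 83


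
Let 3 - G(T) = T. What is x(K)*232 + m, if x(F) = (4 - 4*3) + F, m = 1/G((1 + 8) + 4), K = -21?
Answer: -67281/10 ≈ -6728.1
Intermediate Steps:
G(T) = 3 - T
m = -⅒ (m = 1/(3 - ((1 + 8) + 4)) = 1/(3 - (9 + 4)) = 1/(3 - 1*13) = 1/(3 - 13) = 1/(-10) = -⅒ ≈ -0.10000)
x(F) = -8 + F (x(F) = (4 - 12) + F = -8 + F)
x(K)*232 + m = (-8 - 21)*232 - ⅒ = -29*232 - ⅒ = -6728 - ⅒ = -67281/10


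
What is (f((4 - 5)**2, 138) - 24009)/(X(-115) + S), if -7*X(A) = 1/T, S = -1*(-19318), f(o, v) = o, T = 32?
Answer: -5377792/4327231 ≈ -1.2428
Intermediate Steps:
S = 19318
X(A) = -1/224 (X(A) = -1/7/32 = -1/7*1/32 = -1/224)
(f((4 - 5)**2, 138) - 24009)/(X(-115) + S) = ((4 - 5)**2 - 24009)/(-1/224 + 19318) = ((-1)**2 - 24009)/(4327231/224) = (1 - 24009)*(224/4327231) = -24008*224/4327231 = -5377792/4327231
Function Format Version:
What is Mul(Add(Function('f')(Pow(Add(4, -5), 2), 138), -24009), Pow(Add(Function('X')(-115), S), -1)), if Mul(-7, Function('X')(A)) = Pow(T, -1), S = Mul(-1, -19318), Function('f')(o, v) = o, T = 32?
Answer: Rational(-5377792, 4327231) ≈ -1.2428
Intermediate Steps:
S = 19318
Function('X')(A) = Rational(-1, 224) (Function('X')(A) = Mul(Rational(-1, 7), Pow(32, -1)) = Mul(Rational(-1, 7), Rational(1, 32)) = Rational(-1, 224))
Mul(Add(Function('f')(Pow(Add(4, -5), 2), 138), -24009), Pow(Add(Function('X')(-115), S), -1)) = Mul(Add(Pow(Add(4, -5), 2), -24009), Pow(Add(Rational(-1, 224), 19318), -1)) = Mul(Add(Pow(-1, 2), -24009), Pow(Rational(4327231, 224), -1)) = Mul(Add(1, -24009), Rational(224, 4327231)) = Mul(-24008, Rational(224, 4327231)) = Rational(-5377792, 4327231)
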